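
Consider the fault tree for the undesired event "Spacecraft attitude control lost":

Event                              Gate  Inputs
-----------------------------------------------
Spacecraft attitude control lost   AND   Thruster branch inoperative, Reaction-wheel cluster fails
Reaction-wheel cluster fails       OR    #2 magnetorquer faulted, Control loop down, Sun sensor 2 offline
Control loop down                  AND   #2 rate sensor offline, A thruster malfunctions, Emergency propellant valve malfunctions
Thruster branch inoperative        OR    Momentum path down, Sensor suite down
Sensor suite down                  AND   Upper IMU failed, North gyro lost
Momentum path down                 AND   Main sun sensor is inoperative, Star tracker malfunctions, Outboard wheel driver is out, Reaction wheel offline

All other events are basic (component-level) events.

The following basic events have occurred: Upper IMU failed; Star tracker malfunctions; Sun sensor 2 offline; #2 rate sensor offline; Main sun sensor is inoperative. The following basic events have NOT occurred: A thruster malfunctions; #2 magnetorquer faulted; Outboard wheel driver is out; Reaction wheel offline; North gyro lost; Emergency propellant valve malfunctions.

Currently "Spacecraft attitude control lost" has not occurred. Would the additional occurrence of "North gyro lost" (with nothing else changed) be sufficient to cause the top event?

Yes

Counterfactual: set "North gyro lost" to occurred.
Momentum path down [AND]: Main sun sensor is inoperative=occurs, Star tracker malfunctions=occurs, Outboard wheel driver is out=not, Reaction wheel offline=not → not all inputs occur → does not occur.
Sensor suite down [AND]: Upper IMU failed=occurs, North gyro lost=occurs → all inputs occur → occurs.
Thruster branch inoperative [OR]: Momentum path down=not, Sensor suite down=occurs → at least one input occurs → occurs.
Control loop down [AND]: #2 rate sensor offline=occurs, A thruster malfunctions=not, Emergency propellant valve malfunctions=not → not all inputs occur → does not occur.
Reaction-wheel cluster fails [OR]: #2 magnetorquer faulted=not, Control loop down=not, Sun sensor 2 offline=occurs → at least one input occurs → occurs.
Spacecraft attitude control lost [AND]: Thruster branch inoperative=occurs, Reaction-wheel cluster fails=occurs → all inputs occur → occurs.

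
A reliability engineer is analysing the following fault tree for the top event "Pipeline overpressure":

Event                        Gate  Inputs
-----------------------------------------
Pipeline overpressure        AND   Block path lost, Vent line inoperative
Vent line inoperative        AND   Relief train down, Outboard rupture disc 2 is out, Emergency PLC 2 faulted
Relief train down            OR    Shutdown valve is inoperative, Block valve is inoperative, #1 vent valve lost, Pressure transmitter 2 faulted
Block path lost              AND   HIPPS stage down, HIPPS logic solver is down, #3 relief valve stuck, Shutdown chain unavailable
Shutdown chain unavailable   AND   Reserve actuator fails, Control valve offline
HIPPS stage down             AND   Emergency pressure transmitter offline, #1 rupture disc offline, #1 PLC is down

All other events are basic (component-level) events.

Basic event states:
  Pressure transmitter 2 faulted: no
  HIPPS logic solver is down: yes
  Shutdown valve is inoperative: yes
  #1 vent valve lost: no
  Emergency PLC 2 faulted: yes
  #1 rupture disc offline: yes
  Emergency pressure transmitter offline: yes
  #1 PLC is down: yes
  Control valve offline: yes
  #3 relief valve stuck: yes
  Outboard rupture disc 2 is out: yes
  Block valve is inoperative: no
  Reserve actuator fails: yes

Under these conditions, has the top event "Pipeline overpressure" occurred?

HIPPS stage down [AND]: Emergency pressure transmitter offline=occurs, #1 rupture disc offline=occurs, #1 PLC is down=occurs → all inputs occur → occurs.
Shutdown chain unavailable [AND]: Reserve actuator fails=occurs, Control valve offline=occurs → all inputs occur → occurs.
Block path lost [AND]: HIPPS stage down=occurs, HIPPS logic solver is down=occurs, #3 relief valve stuck=occurs, Shutdown chain unavailable=occurs → all inputs occur → occurs.
Relief train down [OR]: Shutdown valve is inoperative=occurs, Block valve is inoperative=not, #1 vent valve lost=not, Pressure transmitter 2 faulted=not → at least one input occurs → occurs.
Vent line inoperative [AND]: Relief train down=occurs, Outboard rupture disc 2 is out=occurs, Emergency PLC 2 faulted=occurs → all inputs occur → occurs.
Pipeline overpressure [AND]: Block path lost=occurs, Vent line inoperative=occurs → all inputs occur → occurs.

Yes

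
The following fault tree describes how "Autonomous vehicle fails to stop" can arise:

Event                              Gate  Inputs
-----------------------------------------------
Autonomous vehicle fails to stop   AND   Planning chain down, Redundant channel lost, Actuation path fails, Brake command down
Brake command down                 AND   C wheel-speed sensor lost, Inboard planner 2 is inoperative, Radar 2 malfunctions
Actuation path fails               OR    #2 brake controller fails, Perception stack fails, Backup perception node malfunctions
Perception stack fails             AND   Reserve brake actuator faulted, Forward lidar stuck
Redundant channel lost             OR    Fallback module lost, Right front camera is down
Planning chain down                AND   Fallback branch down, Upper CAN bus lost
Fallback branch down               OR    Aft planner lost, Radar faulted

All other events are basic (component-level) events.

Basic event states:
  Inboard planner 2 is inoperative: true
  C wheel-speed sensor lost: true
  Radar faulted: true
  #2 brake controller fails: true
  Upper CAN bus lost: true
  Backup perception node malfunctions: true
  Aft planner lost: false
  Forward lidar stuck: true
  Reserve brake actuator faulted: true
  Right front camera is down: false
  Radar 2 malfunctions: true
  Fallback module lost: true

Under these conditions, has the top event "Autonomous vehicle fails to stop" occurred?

Fallback branch down [OR]: Aft planner lost=not, Radar faulted=occurs → at least one input occurs → occurs.
Planning chain down [AND]: Fallback branch down=occurs, Upper CAN bus lost=occurs → all inputs occur → occurs.
Redundant channel lost [OR]: Fallback module lost=occurs, Right front camera is down=not → at least one input occurs → occurs.
Perception stack fails [AND]: Reserve brake actuator faulted=occurs, Forward lidar stuck=occurs → all inputs occur → occurs.
Actuation path fails [OR]: #2 brake controller fails=occurs, Perception stack fails=occurs, Backup perception node malfunctions=occurs → at least one input occurs → occurs.
Brake command down [AND]: C wheel-speed sensor lost=occurs, Inboard planner 2 is inoperative=occurs, Radar 2 malfunctions=occurs → all inputs occur → occurs.
Autonomous vehicle fails to stop [AND]: Planning chain down=occurs, Redundant channel lost=occurs, Actuation path fails=occurs, Brake command down=occurs → all inputs occur → occurs.

Yes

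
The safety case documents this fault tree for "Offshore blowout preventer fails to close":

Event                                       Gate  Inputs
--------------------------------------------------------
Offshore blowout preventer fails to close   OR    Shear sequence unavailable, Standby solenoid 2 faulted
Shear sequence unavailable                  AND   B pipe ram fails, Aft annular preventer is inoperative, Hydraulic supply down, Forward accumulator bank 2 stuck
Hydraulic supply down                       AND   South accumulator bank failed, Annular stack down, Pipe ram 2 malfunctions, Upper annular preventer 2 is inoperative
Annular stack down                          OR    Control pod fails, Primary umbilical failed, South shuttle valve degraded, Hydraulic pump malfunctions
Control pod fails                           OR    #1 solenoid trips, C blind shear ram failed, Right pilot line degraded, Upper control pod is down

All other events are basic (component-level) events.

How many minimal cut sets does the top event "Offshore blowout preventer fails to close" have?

Control pod fails [OR]: union of children's cut sets → 4 cut set(s).
Annular stack down [OR]: union of children's cut sets → 7 cut set(s).
Hydraulic supply down [AND]: one cut set from each child combined → 1 × 7 × 1 × 1 = 7 cut set(s).
Shear sequence unavailable [AND]: one cut set from each child combined → 1 × 1 × 7 × 1 = 7 cut set(s).
Offshore blowout preventer fails to close [OR]: union of children's cut sets → 8 cut set(s).
Minimal cut sets: {#1 solenoid trips, Aft annular preventer is inoperative, B pipe ram fails, Forward accumulator bank 2 stuck, Pipe ram 2 malfunctions, South accumulator bank failed, Upper annular preventer 2 is inoperative}; {Aft annular preventer is inoperative, B pipe ram fails, C blind shear ram failed, Forward accumulator bank 2 stuck, Pipe ram 2 malfunctions, South accumulator bank failed, Upper annular preventer 2 is inoperative}; {Aft annular preventer is inoperative, B pipe ram fails, Forward accumulator bank 2 stuck, Pipe ram 2 malfunctions, Right pilot line degraded, South accumulator bank failed, Upper annular preventer 2 is inoperative}; {Aft annular preventer is inoperative, B pipe ram fails, Forward accumulator bank 2 stuck, Pipe ram 2 malfunctions, South accumulator bank failed, Upper annular preventer 2 is inoperative, Upper control pod is down}; {Aft annular preventer is inoperative, B pipe ram fails, Forward accumulator bank 2 stuck, Pipe ram 2 malfunctions, Primary umbilical failed, South accumulator bank failed, Upper annular preventer 2 is inoperative}; {Aft annular preventer is inoperative, B pipe ram fails, Forward accumulator bank 2 stuck, Pipe ram 2 malfunctions, South accumulator bank failed, South shuttle valve degraded, Upper annular preventer 2 is inoperative}; {Aft annular preventer is inoperative, B pipe ram fails, Forward accumulator bank 2 stuck, Hydraulic pump malfunctions, Pipe ram 2 malfunctions, South accumulator bank failed, Upper annular preventer 2 is inoperative}; {Standby solenoid 2 faulted}.

8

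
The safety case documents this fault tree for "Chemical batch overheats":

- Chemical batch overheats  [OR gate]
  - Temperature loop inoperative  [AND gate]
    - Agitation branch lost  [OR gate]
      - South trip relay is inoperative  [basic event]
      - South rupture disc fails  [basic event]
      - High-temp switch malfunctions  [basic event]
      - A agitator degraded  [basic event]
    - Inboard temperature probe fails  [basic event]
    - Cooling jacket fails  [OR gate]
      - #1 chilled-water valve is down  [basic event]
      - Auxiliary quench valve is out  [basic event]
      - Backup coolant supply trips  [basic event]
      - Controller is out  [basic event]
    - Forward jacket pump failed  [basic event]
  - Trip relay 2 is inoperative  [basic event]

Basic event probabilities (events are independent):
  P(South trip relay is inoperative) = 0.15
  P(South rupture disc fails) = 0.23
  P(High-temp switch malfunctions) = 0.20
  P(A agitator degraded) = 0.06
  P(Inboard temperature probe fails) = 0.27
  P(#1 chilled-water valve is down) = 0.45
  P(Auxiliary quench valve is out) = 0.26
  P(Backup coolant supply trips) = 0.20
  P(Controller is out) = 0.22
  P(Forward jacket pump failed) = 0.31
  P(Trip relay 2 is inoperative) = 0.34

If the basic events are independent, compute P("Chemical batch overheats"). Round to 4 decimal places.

0.3609

P(Agitation branch lost) [OR] = 1 − (1−0.15) × (1−0.23) × (1−0.20) × (1−0.06) = 0.507816
P(Cooling jacket fails) [OR] = 1 − (1−0.45) × (1−0.26) × (1−0.20) × (1−0.22) = 0.746032
P(Temperature loop inoperative) [AND] = 0.507816 × 0.27 × 0.746032 × 0.31 = 0.031709
P(Chemical batch overheats) [OR] = 1 − (1−0.031709) × (1−0.34) = 0.360928
Rounded to 4 decimal places: P(Chemical batch overheats) ≈ 0.3609.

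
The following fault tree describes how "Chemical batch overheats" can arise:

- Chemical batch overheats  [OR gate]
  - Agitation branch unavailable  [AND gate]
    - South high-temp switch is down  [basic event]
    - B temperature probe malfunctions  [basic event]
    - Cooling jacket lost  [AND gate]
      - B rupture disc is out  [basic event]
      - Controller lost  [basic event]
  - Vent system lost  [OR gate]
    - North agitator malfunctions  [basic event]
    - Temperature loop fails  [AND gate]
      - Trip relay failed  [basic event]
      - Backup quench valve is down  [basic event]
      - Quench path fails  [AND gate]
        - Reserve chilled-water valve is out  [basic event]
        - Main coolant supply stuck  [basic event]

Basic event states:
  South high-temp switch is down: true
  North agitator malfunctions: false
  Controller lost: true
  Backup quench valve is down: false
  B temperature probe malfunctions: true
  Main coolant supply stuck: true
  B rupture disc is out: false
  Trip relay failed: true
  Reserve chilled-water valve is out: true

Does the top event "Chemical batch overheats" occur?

No

Cooling jacket lost [AND]: B rupture disc is out=not, Controller lost=occurs → not all inputs occur → does not occur.
Agitation branch unavailable [AND]: South high-temp switch is down=occurs, B temperature probe malfunctions=occurs, Cooling jacket lost=not → not all inputs occur → does not occur.
Quench path fails [AND]: Reserve chilled-water valve is out=occurs, Main coolant supply stuck=occurs → all inputs occur → occurs.
Temperature loop fails [AND]: Trip relay failed=occurs, Backup quench valve is down=not, Quench path fails=occurs → not all inputs occur → does not occur.
Vent system lost [OR]: North agitator malfunctions=not, Temperature loop fails=not → no input occurs → does not occur.
Chemical batch overheats [OR]: Agitation branch unavailable=not, Vent system lost=not → no input occurs → does not occur.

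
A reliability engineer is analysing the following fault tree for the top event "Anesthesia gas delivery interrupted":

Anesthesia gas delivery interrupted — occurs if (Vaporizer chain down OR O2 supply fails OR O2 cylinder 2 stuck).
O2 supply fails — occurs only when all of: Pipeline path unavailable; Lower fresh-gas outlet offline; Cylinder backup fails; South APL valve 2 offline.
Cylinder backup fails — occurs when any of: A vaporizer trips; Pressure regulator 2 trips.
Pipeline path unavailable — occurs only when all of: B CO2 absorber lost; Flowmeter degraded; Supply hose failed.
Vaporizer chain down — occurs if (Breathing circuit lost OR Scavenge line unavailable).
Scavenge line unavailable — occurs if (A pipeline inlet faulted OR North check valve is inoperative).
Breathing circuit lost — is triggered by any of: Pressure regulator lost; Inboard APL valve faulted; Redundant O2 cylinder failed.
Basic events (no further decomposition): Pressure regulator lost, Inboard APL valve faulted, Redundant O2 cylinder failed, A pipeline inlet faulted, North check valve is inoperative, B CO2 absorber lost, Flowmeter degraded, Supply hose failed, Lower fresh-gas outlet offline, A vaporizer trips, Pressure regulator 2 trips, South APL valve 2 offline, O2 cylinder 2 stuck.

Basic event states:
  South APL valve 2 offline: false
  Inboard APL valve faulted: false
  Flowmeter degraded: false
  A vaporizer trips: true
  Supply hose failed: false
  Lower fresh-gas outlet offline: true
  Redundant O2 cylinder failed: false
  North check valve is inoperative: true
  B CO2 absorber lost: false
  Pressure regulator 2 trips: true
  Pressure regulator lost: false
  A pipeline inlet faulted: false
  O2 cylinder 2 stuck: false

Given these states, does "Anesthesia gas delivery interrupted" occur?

Yes

Breathing circuit lost [OR]: Pressure regulator lost=not, Inboard APL valve faulted=not, Redundant O2 cylinder failed=not → no input occurs → does not occur.
Scavenge line unavailable [OR]: A pipeline inlet faulted=not, North check valve is inoperative=occurs → at least one input occurs → occurs.
Vaporizer chain down [OR]: Breathing circuit lost=not, Scavenge line unavailable=occurs → at least one input occurs → occurs.
Pipeline path unavailable [AND]: B CO2 absorber lost=not, Flowmeter degraded=not, Supply hose failed=not → not all inputs occur → does not occur.
Cylinder backup fails [OR]: A vaporizer trips=occurs, Pressure regulator 2 trips=occurs → at least one input occurs → occurs.
O2 supply fails [AND]: Pipeline path unavailable=not, Lower fresh-gas outlet offline=occurs, Cylinder backup fails=occurs, South APL valve 2 offline=not → not all inputs occur → does not occur.
Anesthesia gas delivery interrupted [OR]: Vaporizer chain down=occurs, O2 supply fails=not, O2 cylinder 2 stuck=not → at least one input occurs → occurs.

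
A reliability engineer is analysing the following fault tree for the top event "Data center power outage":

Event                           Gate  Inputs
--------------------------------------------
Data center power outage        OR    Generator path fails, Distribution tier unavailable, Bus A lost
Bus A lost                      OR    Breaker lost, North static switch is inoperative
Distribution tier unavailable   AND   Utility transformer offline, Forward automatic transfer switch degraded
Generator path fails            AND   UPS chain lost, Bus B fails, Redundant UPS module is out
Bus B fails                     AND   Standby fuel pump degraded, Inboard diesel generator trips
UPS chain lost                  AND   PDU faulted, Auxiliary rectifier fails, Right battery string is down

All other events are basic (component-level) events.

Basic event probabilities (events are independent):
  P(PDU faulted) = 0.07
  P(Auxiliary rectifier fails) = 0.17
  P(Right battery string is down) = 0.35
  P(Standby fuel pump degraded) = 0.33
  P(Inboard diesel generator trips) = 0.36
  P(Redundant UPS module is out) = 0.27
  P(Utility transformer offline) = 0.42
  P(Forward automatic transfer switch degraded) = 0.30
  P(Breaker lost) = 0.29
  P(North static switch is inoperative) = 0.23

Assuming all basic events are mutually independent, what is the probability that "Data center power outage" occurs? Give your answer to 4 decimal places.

P(UPS chain lost) [AND] = 0.07 × 0.17 × 0.35 = 0.004165
P(Bus B fails) [AND] = 0.33 × 0.36 = 0.118800
P(Generator path fails) [AND] = 0.004165 × 0.118800 × 0.27 = 0.000134
P(Distribution tier unavailable) [AND] = 0.42 × 0.30 = 0.126000
P(Bus A lost) [OR] = 1 − (1−0.29) × (1−0.23) = 0.453300
P(Data center power outage) [OR] = 1 − (1−0.000134) × (1−0.126000) × (1−0.453300) = 0.522248
Rounded to 4 decimal places: P(Data center power outage) ≈ 0.5222.

0.5222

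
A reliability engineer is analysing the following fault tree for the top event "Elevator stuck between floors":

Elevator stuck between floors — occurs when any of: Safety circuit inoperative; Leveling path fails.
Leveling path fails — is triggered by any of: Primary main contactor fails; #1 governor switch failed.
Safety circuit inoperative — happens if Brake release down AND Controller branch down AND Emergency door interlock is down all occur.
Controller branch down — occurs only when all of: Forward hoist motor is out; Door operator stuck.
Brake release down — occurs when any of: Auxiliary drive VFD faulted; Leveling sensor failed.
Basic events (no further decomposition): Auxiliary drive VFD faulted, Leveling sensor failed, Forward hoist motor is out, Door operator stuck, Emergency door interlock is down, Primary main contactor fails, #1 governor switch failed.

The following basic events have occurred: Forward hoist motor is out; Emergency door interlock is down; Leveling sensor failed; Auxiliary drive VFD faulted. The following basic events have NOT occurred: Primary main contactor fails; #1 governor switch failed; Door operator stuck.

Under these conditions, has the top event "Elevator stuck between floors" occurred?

No

Brake release down [OR]: Auxiliary drive VFD faulted=occurs, Leveling sensor failed=occurs → at least one input occurs → occurs.
Controller branch down [AND]: Forward hoist motor is out=occurs, Door operator stuck=not → not all inputs occur → does not occur.
Safety circuit inoperative [AND]: Brake release down=occurs, Controller branch down=not, Emergency door interlock is down=occurs → not all inputs occur → does not occur.
Leveling path fails [OR]: Primary main contactor fails=not, #1 governor switch failed=not → no input occurs → does not occur.
Elevator stuck between floors [OR]: Safety circuit inoperative=not, Leveling path fails=not → no input occurs → does not occur.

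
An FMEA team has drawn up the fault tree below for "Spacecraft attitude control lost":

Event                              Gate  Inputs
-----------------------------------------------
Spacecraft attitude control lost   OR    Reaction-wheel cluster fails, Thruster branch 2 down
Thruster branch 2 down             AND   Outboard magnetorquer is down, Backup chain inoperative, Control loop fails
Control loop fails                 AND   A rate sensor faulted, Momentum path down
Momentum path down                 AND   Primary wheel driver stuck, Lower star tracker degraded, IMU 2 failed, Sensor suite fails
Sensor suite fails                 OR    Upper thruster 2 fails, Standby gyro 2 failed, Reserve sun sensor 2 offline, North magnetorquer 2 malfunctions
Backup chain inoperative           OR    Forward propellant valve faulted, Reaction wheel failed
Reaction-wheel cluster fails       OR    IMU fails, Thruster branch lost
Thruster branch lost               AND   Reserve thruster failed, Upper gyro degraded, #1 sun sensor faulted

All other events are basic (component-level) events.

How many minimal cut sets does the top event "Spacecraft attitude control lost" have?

10

Thruster branch lost [AND]: one cut set from each child combined → 1 × 1 × 1 = 1 cut set(s).
Reaction-wheel cluster fails [OR]: union of children's cut sets → 2 cut set(s).
Backup chain inoperative [OR]: union of children's cut sets → 2 cut set(s).
Sensor suite fails [OR]: union of children's cut sets → 4 cut set(s).
Momentum path down [AND]: one cut set from each child combined → 1 × 1 × 1 × 4 = 4 cut set(s).
Control loop fails [AND]: one cut set from each child combined → 1 × 4 = 4 cut set(s).
Thruster branch 2 down [AND]: one cut set from each child combined → 1 × 2 × 4 = 8 cut set(s).
Spacecraft attitude control lost [OR]: union of children's cut sets → 10 cut set(s).
Minimal cut sets: {IMU fails}; {#1 sun sensor faulted, Reserve thruster failed, Upper gyro degraded}; {A rate sensor faulted, Forward propellant valve faulted, IMU 2 failed, Lower star tracker degraded, Outboard magnetorquer is down, Primary wheel driver stuck, Upper thruster 2 fails}; {A rate sensor faulted, Forward propellant valve faulted, IMU 2 failed, Lower star tracker degraded, Outboard magnetorquer is down, Primary wheel driver stuck, Standby gyro 2 failed}; {A rate sensor faulted, Forward propellant valve faulted, IMU 2 failed, Lower star tracker degraded, Outboard magnetorquer is down, Primary wheel driver stuck, Reserve sun sensor 2 offline}; {A rate sensor faulted, Forward propellant valve faulted, IMU 2 failed, Lower star tracker degraded, North magnetorquer 2 malfunctions, Outboard magnetorquer is down, Primary wheel driver stuck}; {A rate sensor faulted, IMU 2 failed, Lower star tracker degraded, Outboard magnetorquer is down, Primary wheel driver stuck, Reaction wheel failed, Upper thruster 2 fails}; {A rate sensor faulted, IMU 2 failed, Lower star tracker degraded, Outboard magnetorquer is down, Primary wheel driver stuck, Reaction wheel failed, Standby gyro 2 failed}; {A rate sensor faulted, IMU 2 failed, Lower star tracker degraded, Outboard magnetorquer is down, Primary wheel driver stuck, Reaction wheel failed, Reserve sun sensor 2 offline}; {A rate sensor faulted, IMU 2 failed, Lower star tracker degraded, North magnetorquer 2 malfunctions, Outboard magnetorquer is down, Primary wheel driver stuck, Reaction wheel failed}.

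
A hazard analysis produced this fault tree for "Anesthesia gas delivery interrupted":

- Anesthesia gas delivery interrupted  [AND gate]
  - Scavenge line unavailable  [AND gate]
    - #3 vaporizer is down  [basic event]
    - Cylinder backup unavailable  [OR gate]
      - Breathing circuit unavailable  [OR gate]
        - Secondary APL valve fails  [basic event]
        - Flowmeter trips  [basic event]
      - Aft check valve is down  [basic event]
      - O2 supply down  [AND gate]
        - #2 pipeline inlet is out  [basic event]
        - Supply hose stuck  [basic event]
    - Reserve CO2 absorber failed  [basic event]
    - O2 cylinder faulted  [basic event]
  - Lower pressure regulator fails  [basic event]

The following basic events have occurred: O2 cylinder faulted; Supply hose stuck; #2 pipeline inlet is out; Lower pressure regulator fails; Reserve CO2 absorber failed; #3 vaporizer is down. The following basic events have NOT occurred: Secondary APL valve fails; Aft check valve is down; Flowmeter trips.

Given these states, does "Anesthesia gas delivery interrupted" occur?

Yes

Breathing circuit unavailable [OR]: Secondary APL valve fails=not, Flowmeter trips=not → no input occurs → does not occur.
O2 supply down [AND]: #2 pipeline inlet is out=occurs, Supply hose stuck=occurs → all inputs occur → occurs.
Cylinder backup unavailable [OR]: Breathing circuit unavailable=not, Aft check valve is down=not, O2 supply down=occurs → at least one input occurs → occurs.
Scavenge line unavailable [AND]: #3 vaporizer is down=occurs, Cylinder backup unavailable=occurs, Reserve CO2 absorber failed=occurs, O2 cylinder faulted=occurs → all inputs occur → occurs.
Anesthesia gas delivery interrupted [AND]: Scavenge line unavailable=occurs, Lower pressure regulator fails=occurs → all inputs occur → occurs.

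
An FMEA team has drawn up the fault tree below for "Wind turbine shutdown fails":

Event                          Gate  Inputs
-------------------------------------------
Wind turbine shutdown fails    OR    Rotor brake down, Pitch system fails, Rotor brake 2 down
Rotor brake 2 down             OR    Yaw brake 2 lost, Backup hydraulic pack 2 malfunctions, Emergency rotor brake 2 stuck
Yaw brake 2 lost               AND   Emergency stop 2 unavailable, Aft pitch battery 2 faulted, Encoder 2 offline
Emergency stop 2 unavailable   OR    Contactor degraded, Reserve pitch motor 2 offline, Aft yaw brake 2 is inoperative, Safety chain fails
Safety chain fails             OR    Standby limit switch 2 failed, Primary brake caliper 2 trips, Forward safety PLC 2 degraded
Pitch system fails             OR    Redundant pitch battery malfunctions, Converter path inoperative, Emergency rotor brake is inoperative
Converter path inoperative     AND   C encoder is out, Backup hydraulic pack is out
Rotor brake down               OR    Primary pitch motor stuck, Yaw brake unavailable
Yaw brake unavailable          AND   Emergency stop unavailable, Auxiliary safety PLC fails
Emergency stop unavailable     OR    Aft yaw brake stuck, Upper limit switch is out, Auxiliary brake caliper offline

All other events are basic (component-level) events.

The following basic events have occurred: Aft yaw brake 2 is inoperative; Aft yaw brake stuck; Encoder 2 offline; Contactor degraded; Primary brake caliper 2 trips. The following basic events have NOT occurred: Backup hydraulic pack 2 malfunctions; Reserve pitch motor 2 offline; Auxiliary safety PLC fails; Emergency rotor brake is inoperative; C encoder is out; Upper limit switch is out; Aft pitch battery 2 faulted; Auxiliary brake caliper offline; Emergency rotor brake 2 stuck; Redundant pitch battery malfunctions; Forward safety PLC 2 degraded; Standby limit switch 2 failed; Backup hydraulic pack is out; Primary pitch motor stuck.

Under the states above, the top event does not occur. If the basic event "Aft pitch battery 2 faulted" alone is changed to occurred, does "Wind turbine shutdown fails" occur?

Counterfactual: set "Aft pitch battery 2 faulted" to occurred.
Emergency stop unavailable [OR]: Aft yaw brake stuck=occurs, Upper limit switch is out=not, Auxiliary brake caliper offline=not → at least one input occurs → occurs.
Yaw brake unavailable [AND]: Emergency stop unavailable=occurs, Auxiliary safety PLC fails=not → not all inputs occur → does not occur.
Rotor brake down [OR]: Primary pitch motor stuck=not, Yaw brake unavailable=not → no input occurs → does not occur.
Converter path inoperative [AND]: C encoder is out=not, Backup hydraulic pack is out=not → not all inputs occur → does not occur.
Pitch system fails [OR]: Redundant pitch battery malfunctions=not, Converter path inoperative=not, Emergency rotor brake is inoperative=not → no input occurs → does not occur.
Safety chain fails [OR]: Standby limit switch 2 failed=not, Primary brake caliper 2 trips=occurs, Forward safety PLC 2 degraded=not → at least one input occurs → occurs.
Emergency stop 2 unavailable [OR]: Contactor degraded=occurs, Reserve pitch motor 2 offline=not, Aft yaw brake 2 is inoperative=occurs, Safety chain fails=occurs → at least one input occurs → occurs.
Yaw brake 2 lost [AND]: Emergency stop 2 unavailable=occurs, Aft pitch battery 2 faulted=occurs, Encoder 2 offline=occurs → all inputs occur → occurs.
Rotor brake 2 down [OR]: Yaw brake 2 lost=occurs, Backup hydraulic pack 2 malfunctions=not, Emergency rotor brake 2 stuck=not → at least one input occurs → occurs.
Wind turbine shutdown fails [OR]: Rotor brake down=not, Pitch system fails=not, Rotor brake 2 down=occurs → at least one input occurs → occurs.

Yes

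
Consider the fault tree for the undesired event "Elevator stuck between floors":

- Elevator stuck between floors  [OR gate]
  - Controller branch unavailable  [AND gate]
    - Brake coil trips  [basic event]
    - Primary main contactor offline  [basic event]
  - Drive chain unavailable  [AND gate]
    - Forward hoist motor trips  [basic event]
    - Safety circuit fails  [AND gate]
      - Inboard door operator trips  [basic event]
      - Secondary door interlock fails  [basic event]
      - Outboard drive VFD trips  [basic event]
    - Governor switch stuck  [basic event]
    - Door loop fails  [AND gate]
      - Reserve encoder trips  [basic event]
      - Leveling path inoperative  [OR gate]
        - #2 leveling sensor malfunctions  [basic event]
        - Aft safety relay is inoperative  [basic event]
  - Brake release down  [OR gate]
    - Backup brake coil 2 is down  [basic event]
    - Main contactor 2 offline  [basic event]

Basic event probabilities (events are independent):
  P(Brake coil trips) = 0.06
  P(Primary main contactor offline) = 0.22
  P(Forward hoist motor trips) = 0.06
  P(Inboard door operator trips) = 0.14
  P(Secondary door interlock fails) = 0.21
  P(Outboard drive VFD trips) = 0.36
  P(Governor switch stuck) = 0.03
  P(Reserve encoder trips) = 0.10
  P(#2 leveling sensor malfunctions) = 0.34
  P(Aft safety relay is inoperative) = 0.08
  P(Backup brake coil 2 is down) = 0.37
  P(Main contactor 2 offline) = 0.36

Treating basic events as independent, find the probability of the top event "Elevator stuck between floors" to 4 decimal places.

0.6021

P(Controller branch unavailable) [AND] = 0.06 × 0.22 = 0.013200
P(Safety circuit fails) [AND] = 0.14 × 0.21 × 0.36 = 0.010584
P(Leveling path inoperative) [OR] = 1 − (1−0.34) × (1−0.08) = 0.392800
P(Door loop fails) [AND] = 0.10 × 0.392800 = 0.039280
P(Drive chain unavailable) [AND] = 0.06 × 0.010584 × 0.03 × 0.039280 = 0.000001
P(Brake release down) [OR] = 1 − (1−0.37) × (1−0.36) = 0.596800
P(Elevator stuck between floors) [OR] = 1 − (1−0.013200) × (1−0.000001) × (1−0.596800) = 0.602123
Rounded to 4 decimal places: P(Elevator stuck between floors) ≈ 0.6021.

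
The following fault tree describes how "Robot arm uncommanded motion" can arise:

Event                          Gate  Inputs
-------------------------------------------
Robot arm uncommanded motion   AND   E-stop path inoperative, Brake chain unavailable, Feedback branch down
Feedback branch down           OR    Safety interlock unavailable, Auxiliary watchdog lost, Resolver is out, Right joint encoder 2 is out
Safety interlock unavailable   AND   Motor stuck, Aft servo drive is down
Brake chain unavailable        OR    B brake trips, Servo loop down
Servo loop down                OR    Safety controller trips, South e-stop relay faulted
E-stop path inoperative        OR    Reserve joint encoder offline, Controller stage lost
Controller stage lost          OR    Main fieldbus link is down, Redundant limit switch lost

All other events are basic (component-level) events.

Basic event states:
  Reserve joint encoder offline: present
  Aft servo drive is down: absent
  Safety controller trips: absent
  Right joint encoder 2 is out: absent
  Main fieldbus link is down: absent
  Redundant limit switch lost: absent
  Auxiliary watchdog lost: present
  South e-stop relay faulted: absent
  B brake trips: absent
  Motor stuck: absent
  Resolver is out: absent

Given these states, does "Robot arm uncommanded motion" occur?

No

Controller stage lost [OR]: Main fieldbus link is down=not, Redundant limit switch lost=not → no input occurs → does not occur.
E-stop path inoperative [OR]: Reserve joint encoder offline=occurs, Controller stage lost=not → at least one input occurs → occurs.
Servo loop down [OR]: Safety controller trips=not, South e-stop relay faulted=not → no input occurs → does not occur.
Brake chain unavailable [OR]: B brake trips=not, Servo loop down=not → no input occurs → does not occur.
Safety interlock unavailable [AND]: Motor stuck=not, Aft servo drive is down=not → not all inputs occur → does not occur.
Feedback branch down [OR]: Safety interlock unavailable=not, Auxiliary watchdog lost=occurs, Resolver is out=not, Right joint encoder 2 is out=not → at least one input occurs → occurs.
Robot arm uncommanded motion [AND]: E-stop path inoperative=occurs, Brake chain unavailable=not, Feedback branch down=occurs → not all inputs occur → does not occur.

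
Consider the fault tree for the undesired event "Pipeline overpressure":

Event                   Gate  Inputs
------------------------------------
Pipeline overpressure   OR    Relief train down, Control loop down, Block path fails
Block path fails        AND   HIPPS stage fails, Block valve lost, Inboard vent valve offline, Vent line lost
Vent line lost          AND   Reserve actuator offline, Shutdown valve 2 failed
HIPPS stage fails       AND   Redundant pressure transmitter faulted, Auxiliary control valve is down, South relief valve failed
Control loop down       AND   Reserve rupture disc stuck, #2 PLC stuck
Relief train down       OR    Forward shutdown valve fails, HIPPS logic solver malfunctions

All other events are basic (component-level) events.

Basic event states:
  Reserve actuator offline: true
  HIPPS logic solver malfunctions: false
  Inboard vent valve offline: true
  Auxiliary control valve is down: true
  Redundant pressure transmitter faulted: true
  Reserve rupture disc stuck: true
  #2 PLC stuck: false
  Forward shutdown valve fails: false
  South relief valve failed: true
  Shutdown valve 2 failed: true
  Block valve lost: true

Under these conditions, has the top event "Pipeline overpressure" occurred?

Yes

Relief train down [OR]: Forward shutdown valve fails=not, HIPPS logic solver malfunctions=not → no input occurs → does not occur.
Control loop down [AND]: Reserve rupture disc stuck=occurs, #2 PLC stuck=not → not all inputs occur → does not occur.
HIPPS stage fails [AND]: Redundant pressure transmitter faulted=occurs, Auxiliary control valve is down=occurs, South relief valve failed=occurs → all inputs occur → occurs.
Vent line lost [AND]: Reserve actuator offline=occurs, Shutdown valve 2 failed=occurs → all inputs occur → occurs.
Block path fails [AND]: HIPPS stage fails=occurs, Block valve lost=occurs, Inboard vent valve offline=occurs, Vent line lost=occurs → all inputs occur → occurs.
Pipeline overpressure [OR]: Relief train down=not, Control loop down=not, Block path fails=occurs → at least one input occurs → occurs.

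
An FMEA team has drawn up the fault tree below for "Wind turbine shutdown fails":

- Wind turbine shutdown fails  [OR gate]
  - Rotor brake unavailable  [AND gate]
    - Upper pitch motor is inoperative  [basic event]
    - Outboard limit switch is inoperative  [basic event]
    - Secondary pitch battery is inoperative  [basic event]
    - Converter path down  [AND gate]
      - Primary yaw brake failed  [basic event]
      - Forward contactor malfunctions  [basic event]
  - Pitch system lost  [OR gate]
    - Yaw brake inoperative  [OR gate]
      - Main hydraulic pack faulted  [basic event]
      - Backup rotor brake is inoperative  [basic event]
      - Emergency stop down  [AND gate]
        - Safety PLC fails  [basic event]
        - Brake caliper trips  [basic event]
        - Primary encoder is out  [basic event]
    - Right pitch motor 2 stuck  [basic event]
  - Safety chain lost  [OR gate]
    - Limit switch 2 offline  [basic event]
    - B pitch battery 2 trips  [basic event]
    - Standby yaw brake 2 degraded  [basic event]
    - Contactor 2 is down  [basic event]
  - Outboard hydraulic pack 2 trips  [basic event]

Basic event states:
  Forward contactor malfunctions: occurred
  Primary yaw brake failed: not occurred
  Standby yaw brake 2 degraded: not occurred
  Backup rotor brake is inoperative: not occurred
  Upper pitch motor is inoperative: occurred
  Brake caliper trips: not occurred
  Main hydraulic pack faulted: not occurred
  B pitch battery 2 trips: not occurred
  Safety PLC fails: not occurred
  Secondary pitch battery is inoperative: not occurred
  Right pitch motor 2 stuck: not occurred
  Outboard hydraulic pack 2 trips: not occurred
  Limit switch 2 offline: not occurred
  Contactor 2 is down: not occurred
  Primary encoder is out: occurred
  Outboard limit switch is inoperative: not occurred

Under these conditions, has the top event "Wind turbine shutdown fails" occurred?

Converter path down [AND]: Primary yaw brake failed=not, Forward contactor malfunctions=occurs → not all inputs occur → does not occur.
Rotor brake unavailable [AND]: Upper pitch motor is inoperative=occurs, Outboard limit switch is inoperative=not, Secondary pitch battery is inoperative=not, Converter path down=not → not all inputs occur → does not occur.
Emergency stop down [AND]: Safety PLC fails=not, Brake caliper trips=not, Primary encoder is out=occurs → not all inputs occur → does not occur.
Yaw brake inoperative [OR]: Main hydraulic pack faulted=not, Backup rotor brake is inoperative=not, Emergency stop down=not → no input occurs → does not occur.
Pitch system lost [OR]: Yaw brake inoperative=not, Right pitch motor 2 stuck=not → no input occurs → does not occur.
Safety chain lost [OR]: Limit switch 2 offline=not, B pitch battery 2 trips=not, Standby yaw brake 2 degraded=not, Contactor 2 is down=not → no input occurs → does not occur.
Wind turbine shutdown fails [OR]: Rotor brake unavailable=not, Pitch system lost=not, Safety chain lost=not, Outboard hydraulic pack 2 trips=not → no input occurs → does not occur.

No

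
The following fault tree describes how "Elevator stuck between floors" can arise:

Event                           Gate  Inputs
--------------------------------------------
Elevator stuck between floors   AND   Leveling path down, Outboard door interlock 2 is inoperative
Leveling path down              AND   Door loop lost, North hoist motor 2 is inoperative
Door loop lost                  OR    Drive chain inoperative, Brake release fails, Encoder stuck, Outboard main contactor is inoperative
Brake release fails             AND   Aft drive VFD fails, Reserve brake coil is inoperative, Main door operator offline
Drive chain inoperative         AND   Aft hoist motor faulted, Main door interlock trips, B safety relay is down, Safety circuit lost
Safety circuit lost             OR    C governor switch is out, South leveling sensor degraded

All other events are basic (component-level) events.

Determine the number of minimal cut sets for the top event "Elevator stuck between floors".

Safety circuit lost [OR]: union of children's cut sets → 2 cut set(s).
Drive chain inoperative [AND]: one cut set from each child combined → 1 × 1 × 1 × 2 = 2 cut set(s).
Brake release fails [AND]: one cut set from each child combined → 1 × 1 × 1 = 1 cut set(s).
Door loop lost [OR]: union of children's cut sets → 5 cut set(s).
Leveling path down [AND]: one cut set from each child combined → 5 × 1 = 5 cut set(s).
Elevator stuck between floors [AND]: one cut set from each child combined → 5 × 1 = 5 cut set(s).
Minimal cut sets: {Aft hoist motor faulted, B safety relay is down, C governor switch is out, Main door interlock trips, North hoist motor 2 is inoperative, Outboard door interlock 2 is inoperative}; {Aft hoist motor faulted, B safety relay is down, Main door interlock trips, North hoist motor 2 is inoperative, Outboard door interlock 2 is inoperative, South leveling sensor degraded}; {Aft drive VFD fails, Main door operator offline, North hoist motor 2 is inoperative, Outboard door interlock 2 is inoperative, Reserve brake coil is inoperative}; {Encoder stuck, North hoist motor 2 is inoperative, Outboard door interlock 2 is inoperative}; {North hoist motor 2 is inoperative, Outboard door interlock 2 is inoperative, Outboard main contactor is inoperative}.

5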